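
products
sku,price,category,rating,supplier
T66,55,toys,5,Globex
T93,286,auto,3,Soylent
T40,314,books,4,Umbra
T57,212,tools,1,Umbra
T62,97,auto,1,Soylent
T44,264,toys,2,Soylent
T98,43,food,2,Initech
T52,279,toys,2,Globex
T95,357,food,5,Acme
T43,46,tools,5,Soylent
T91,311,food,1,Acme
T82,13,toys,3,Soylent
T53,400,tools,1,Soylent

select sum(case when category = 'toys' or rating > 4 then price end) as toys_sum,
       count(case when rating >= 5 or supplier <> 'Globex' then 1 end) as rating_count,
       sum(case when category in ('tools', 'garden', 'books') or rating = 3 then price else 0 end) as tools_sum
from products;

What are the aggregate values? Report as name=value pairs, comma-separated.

toys_sum=1014, rating_count=12, tools_sum=1271

[toys_sum: category = 'toys' or rating > 4]
sku=T66: ✓ → 55
sku=T93: ✗
sku=T40: ✗
sku=T57: ✗
sku=T62: ✗
sku=T44: ✓ → 264
sku=T98: ✗
sku=T52: ✓ → 279
sku=T95: ✓ → 357
sku=T43: ✓ → 46
sku=T91: ✗
sku=T82: ✓ → 13
sku=T53: ✗
toys_sum = 55 + 264 + 279 + 357 + 46 + 13 = 1014
—
[rating_count: rating >= 5 or supplier <> 'Globex']
sku=T66: ✓ → 1
sku=T93: ✓ → 1
sku=T40: ✓ → 1
sku=T57: ✓ → 1
sku=T62: ✓ → 1
sku=T44: ✓ → 1
sku=T98: ✓ → 1
sku=T52: ✗
sku=T95: ✓ → 1
sku=T43: ✓ → 1
sku=T91: ✓ → 1
sku=T82: ✓ → 1
sku=T53: ✓ → 1
rating_count = COUNT(1, 1, 1, 1, 1, 1, 1, 1, 1, 1, 1, 1) = 12
—
[tools_sum: category in ('tools', 'garden', 'books') or rating = 3]
sku=T66: ✗
sku=T93: ✓ → 286
sku=T40: ✓ → 314
sku=T57: ✓ → 212
sku=T62: ✗
sku=T44: ✗
sku=T98: ✗
sku=T52: ✗
sku=T95: ✗
sku=T43: ✓ → 46
sku=T91: ✗
sku=T82: ✓ → 13
sku=T53: ✓ → 400
tools_sum = 286 + 314 + 212 + 46 + 13 + 400 = 1271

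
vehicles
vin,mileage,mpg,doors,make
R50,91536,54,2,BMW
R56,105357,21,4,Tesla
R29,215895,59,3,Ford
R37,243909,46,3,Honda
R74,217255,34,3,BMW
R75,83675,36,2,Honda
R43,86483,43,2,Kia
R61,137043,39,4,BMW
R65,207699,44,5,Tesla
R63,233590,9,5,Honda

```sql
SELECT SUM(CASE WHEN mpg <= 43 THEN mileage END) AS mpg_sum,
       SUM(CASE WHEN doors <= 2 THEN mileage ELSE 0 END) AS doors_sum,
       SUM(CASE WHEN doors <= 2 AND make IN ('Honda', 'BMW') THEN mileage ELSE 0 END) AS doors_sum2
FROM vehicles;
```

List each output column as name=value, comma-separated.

mpg_sum=863403, doors_sum=261694, doors_sum2=175211

[mpg_sum: mpg <= 43]
vin=R50: ✗
vin=R56: ✓ → 105357
vin=R29: ✗
vin=R37: ✗
vin=R74: ✓ → 217255
vin=R75: ✓ → 83675
vin=R43: ✓ → 86483
vin=R61: ✓ → 137043
vin=R65: ✗
vin=R63: ✓ → 233590
mpg_sum = 105357 + 217255 + 83675 + 86483 + 137043 + 233590 = 863403
—
[doors_sum: doors <= 2]
vin=R50: ✓ → 91536
vin=R56: ✗
vin=R29: ✗
vin=R37: ✗
vin=R74: ✗
vin=R75: ✓ → 83675
vin=R43: ✓ → 86483
vin=R61: ✗
vin=R65: ✗
vin=R63: ✗
doors_sum = 91536 + 83675 + 86483 = 261694
—
[doors_sum2: doors <= 2 AND make IN ('Honda', 'BMW')]
vin=R50: ✓ → 91536
vin=R56: ✗
vin=R29: ✗
vin=R37: ✗
vin=R74: ✗
vin=R75: ✓ → 83675
vin=R43: ✗
vin=R61: ✗
vin=R65: ✗
vin=R63: ✗
doors_sum2 = 91536 + 83675 = 175211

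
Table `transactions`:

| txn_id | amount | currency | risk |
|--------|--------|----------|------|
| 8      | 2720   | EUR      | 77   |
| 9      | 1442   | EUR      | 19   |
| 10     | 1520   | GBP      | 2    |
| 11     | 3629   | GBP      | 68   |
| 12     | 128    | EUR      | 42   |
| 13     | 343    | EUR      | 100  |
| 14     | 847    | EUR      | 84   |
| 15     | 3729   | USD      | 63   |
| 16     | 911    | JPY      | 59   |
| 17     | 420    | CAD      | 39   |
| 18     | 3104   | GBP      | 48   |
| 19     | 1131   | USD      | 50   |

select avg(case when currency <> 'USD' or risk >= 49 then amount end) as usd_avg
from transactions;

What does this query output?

1660.3333333333

txn_id=8: ✓ → 2720
txn_id=9: ✓ → 1442
txn_id=10: ✓ → 1520
txn_id=11: ✓ → 3629
txn_id=12: ✓ → 128
txn_id=13: ✓ → 343
txn_id=14: ✓ → 847
txn_id=15: ✓ → 3729
txn_id=16: ✓ → 911
txn_id=17: ✓ → 420
txn_id=18: ✓ → 3104
txn_id=19: ✓ → 1131
usd_avg = (2720 + 1442 + 1520 + 3629 + 128 + 343 + 847 + 3729 + 911 + 420 + 3104 + 1131) / 12 = 1660.3333333333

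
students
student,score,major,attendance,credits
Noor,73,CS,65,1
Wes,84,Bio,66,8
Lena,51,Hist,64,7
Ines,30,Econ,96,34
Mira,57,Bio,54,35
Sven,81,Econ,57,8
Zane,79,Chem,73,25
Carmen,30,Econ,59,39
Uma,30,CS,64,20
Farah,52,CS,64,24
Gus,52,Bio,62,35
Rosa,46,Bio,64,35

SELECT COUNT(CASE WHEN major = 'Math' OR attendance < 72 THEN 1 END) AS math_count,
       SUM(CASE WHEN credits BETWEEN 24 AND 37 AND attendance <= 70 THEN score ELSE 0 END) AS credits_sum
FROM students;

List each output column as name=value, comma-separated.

[math_count: major = 'Math' OR attendance < 72]
student=Noor: ✓ → 1
student=Wes: ✓ → 1
student=Lena: ✓ → 1
student=Ines: ✗
student=Mira: ✓ → 1
student=Sven: ✓ → 1
student=Zane: ✗
student=Carmen: ✓ → 1
student=Uma: ✓ → 1
student=Farah: ✓ → 1
student=Gus: ✓ → 1
student=Rosa: ✓ → 1
math_count = COUNT(1, 1, 1, 1, 1, 1, 1, 1, 1, 1) = 10
—
[credits_sum: credits BETWEEN 24 AND 37 AND attendance <= 70]
student=Noor: ✗
student=Wes: ✗
student=Lena: ✗
student=Ines: ✗
student=Mira: ✓ → 57
student=Sven: ✗
student=Zane: ✗
student=Carmen: ✗
student=Uma: ✗
student=Farah: ✓ → 52
student=Gus: ✓ → 52
student=Rosa: ✓ → 46
credits_sum = 57 + 52 + 52 + 46 = 207

math_count=10, credits_sum=207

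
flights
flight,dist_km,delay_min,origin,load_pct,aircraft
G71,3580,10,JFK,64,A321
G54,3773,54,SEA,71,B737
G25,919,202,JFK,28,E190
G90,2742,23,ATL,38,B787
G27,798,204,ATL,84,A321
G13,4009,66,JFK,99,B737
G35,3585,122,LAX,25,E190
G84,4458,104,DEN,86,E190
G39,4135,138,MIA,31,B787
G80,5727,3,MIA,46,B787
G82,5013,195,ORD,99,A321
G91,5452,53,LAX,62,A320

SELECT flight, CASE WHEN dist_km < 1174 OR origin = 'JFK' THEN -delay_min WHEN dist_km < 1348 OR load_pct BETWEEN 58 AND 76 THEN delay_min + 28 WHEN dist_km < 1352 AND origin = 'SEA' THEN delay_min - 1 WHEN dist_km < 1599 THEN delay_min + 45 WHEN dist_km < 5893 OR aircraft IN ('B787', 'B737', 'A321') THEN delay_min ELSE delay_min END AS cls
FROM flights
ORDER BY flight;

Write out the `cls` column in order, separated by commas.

flight=G13: dist_km < 1174 OR origin = 'JFK' → -66
flight=G25: dist_km < 1174 OR origin = 'JFK' → -202
flight=G27: dist_km < 1174 OR origin = 'JFK' → -204
flight=G35: dist_km < 5893 OR aircraft IN ('B787', 'B737', 'A321') → 122
flight=G39: dist_km < 5893 OR aircraft IN ('B787', 'B737', 'A321') → 138
flight=G54: dist_km < 1348 OR load_pct BETWEEN 58 AND 76 → 82
flight=G71: dist_km < 1174 OR origin = 'JFK' → -10
flight=G80: dist_km < 5893 OR aircraft IN ('B787', 'B737', 'A321') → 3
flight=G82: dist_km < 5893 OR aircraft IN ('B787', 'B737', 'A321') → 195
flight=G84: dist_km < 5893 OR aircraft IN ('B787', 'B737', 'A321') → 104
flight=G90: dist_km < 5893 OR aircraft IN ('B787', 'B737', 'A321') → 23
flight=G91: dist_km < 1348 OR load_pct BETWEEN 58 AND 76 → 81

-66, -202, -204, 122, 138, 82, -10, 3, 195, 104, 23, 81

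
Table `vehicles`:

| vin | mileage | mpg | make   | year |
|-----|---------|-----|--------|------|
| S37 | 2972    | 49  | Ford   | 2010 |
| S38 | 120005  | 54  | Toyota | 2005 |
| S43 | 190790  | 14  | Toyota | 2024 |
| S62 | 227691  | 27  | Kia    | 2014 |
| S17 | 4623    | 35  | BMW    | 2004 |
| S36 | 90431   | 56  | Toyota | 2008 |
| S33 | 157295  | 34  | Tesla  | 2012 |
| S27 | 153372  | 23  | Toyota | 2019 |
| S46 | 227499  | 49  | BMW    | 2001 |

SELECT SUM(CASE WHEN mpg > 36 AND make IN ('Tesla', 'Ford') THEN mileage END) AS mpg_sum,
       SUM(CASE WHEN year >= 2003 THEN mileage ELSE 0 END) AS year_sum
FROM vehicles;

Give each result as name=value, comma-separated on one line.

mpg_sum=2972, year_sum=947179

[mpg_sum: mpg > 36 AND make IN ('Tesla', 'Ford')]
vin=S37: ✓ → 2972
vin=S38: ✗
vin=S43: ✗
vin=S62: ✗
vin=S17: ✗
vin=S36: ✗
vin=S33: ✗
vin=S27: ✗
vin=S46: ✗
mpg_sum = 2972
—
[year_sum: year >= 2003]
vin=S37: ✓ → 2972
vin=S38: ✓ → 120005
vin=S43: ✓ → 190790
vin=S62: ✓ → 227691
vin=S17: ✓ → 4623
vin=S36: ✓ → 90431
vin=S33: ✓ → 157295
vin=S27: ✓ → 153372
vin=S46: ✗
year_sum = 2972 + 120005 + 190790 + 227691 + 4623 + 90431 + 157295 + 153372 = 947179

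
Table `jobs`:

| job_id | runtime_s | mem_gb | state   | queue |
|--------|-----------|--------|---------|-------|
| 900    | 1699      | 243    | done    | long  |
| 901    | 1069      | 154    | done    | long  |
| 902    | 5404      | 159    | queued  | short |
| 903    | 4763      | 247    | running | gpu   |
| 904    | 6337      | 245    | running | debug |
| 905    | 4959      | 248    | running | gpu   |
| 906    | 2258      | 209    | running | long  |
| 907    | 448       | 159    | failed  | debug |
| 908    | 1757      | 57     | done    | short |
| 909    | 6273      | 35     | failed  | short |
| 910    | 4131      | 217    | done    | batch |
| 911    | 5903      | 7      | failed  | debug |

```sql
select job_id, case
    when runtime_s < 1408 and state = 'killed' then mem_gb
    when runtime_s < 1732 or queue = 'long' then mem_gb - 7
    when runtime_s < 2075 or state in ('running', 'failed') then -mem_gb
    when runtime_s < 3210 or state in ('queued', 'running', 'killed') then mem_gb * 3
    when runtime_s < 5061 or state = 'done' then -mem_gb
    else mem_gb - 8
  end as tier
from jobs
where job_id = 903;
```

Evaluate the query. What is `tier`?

job_id = 903: runtime_s=4763, mem_gb=247, state=running, queue=gpu.
runtime_s < 1408 and state = 'killed' → false
runtime_s < 1732 or queue = 'long' → false
runtime_s < 2075 or state in ('running', 'failed') → true → -247

-247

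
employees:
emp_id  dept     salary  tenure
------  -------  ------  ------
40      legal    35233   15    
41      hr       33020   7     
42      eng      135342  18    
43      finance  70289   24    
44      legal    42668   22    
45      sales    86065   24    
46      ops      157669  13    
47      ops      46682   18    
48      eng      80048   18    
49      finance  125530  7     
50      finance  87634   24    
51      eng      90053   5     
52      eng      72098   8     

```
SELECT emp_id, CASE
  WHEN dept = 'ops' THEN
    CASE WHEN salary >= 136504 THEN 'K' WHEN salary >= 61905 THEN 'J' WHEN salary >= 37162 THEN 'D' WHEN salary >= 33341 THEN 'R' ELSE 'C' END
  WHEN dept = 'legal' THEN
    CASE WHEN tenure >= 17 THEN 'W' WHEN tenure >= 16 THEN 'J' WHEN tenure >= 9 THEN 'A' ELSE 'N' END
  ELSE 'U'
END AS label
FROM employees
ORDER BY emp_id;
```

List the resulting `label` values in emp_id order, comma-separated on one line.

emp_id=40: dept='legal' → inner[tenure >= 9] → A
emp_id=41: dept='hr' → outer ELSE → U
emp_id=42: dept='eng' → outer ELSE → U
emp_id=43: dept='finance' → outer ELSE → U
emp_id=44: dept='legal' → inner[tenure >= 17] → W
emp_id=45: dept='sales' → outer ELSE → U
emp_id=46: dept='ops' → inner[salary >= 136504] → K
emp_id=47: dept='ops' → inner[salary >= 37162] → D
emp_id=48: dept='eng' → outer ELSE → U
emp_id=49: dept='finance' → outer ELSE → U
emp_id=50: dept='finance' → outer ELSE → U
emp_id=51: dept='eng' → outer ELSE → U
emp_id=52: dept='eng' → outer ELSE → U

A, U, U, U, W, U, K, D, U, U, U, U, U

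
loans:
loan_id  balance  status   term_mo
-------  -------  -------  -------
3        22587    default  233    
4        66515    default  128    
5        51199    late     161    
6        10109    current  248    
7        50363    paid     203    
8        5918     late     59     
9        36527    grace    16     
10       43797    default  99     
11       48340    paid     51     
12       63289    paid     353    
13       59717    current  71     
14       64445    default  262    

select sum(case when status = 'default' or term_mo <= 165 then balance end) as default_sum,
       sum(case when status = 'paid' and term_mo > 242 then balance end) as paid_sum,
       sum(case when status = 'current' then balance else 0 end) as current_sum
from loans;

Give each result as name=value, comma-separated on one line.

[default_sum: status = 'default' or term_mo <= 165]
loan_id=3: ✓ → 22587
loan_id=4: ✓ → 66515
loan_id=5: ✓ → 51199
loan_id=6: ✗
loan_id=7: ✗
loan_id=8: ✓ → 5918
loan_id=9: ✓ → 36527
loan_id=10: ✓ → 43797
loan_id=11: ✓ → 48340
loan_id=12: ✗
loan_id=13: ✓ → 59717
loan_id=14: ✓ → 64445
default_sum = 22587 + 66515 + 51199 + 5918 + 36527 + 43797 + 48340 + 59717 + 64445 = 399045
—
[paid_sum: status = 'paid' and term_mo > 242]
loan_id=3: ✗
loan_id=4: ✗
loan_id=5: ✗
loan_id=6: ✗
loan_id=7: ✗
loan_id=8: ✗
loan_id=9: ✗
loan_id=10: ✗
loan_id=11: ✗
loan_id=12: ✓ → 63289
loan_id=13: ✗
loan_id=14: ✗
paid_sum = 63289
—
[current_sum: status = 'current']
loan_id=3: ✗
loan_id=4: ✗
loan_id=5: ✗
loan_id=6: ✓ → 10109
loan_id=7: ✗
loan_id=8: ✗
loan_id=9: ✗
loan_id=10: ✗
loan_id=11: ✗
loan_id=12: ✗
loan_id=13: ✓ → 59717
loan_id=14: ✗
current_sum = 10109 + 59717 = 69826

default_sum=399045, paid_sum=63289, current_sum=69826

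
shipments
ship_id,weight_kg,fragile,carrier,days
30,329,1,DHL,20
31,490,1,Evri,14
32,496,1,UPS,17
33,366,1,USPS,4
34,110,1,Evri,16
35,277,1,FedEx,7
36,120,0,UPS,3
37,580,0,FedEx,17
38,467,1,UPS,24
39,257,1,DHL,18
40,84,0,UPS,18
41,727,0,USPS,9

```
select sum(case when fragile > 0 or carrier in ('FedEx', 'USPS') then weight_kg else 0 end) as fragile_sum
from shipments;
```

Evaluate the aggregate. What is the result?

ship_id=30: ✓ → 329
ship_id=31: ✓ → 490
ship_id=32: ✓ → 496
ship_id=33: ✓ → 366
ship_id=34: ✓ → 110
ship_id=35: ✓ → 277
ship_id=36: ✗
ship_id=37: ✓ → 580
ship_id=38: ✓ → 467
ship_id=39: ✓ → 257
ship_id=40: ✗
ship_id=41: ✓ → 727
fragile_sum = 329 + 490 + 496 + 366 + 110 + 277 + 580 + 467 + 257 + 727 = 4099

4099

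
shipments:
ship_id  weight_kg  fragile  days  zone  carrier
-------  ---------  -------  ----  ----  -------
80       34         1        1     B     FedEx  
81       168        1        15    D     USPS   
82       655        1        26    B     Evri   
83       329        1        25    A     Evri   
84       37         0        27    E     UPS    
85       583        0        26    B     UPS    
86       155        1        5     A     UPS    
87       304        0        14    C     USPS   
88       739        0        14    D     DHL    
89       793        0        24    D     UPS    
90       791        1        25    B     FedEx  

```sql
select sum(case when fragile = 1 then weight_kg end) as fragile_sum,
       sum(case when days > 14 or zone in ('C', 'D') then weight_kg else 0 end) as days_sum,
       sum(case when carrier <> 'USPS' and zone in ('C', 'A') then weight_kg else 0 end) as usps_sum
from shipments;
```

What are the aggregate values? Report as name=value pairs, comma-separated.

fragile_sum=2132, days_sum=4399, usps_sum=484

[fragile_sum: fragile = 1]
ship_id=80: ✓ → 34
ship_id=81: ✓ → 168
ship_id=82: ✓ → 655
ship_id=83: ✓ → 329
ship_id=84: ✗
ship_id=85: ✗
ship_id=86: ✓ → 155
ship_id=87: ✗
ship_id=88: ✗
ship_id=89: ✗
ship_id=90: ✓ → 791
fragile_sum = 34 + 168 + 655 + 329 + 155 + 791 = 2132
—
[days_sum: days > 14 or zone in ('C', 'D')]
ship_id=80: ✗
ship_id=81: ✓ → 168
ship_id=82: ✓ → 655
ship_id=83: ✓ → 329
ship_id=84: ✓ → 37
ship_id=85: ✓ → 583
ship_id=86: ✗
ship_id=87: ✓ → 304
ship_id=88: ✓ → 739
ship_id=89: ✓ → 793
ship_id=90: ✓ → 791
days_sum = 168 + 655 + 329 + 37 + 583 + 304 + 739 + 793 + 791 = 4399
—
[usps_sum: carrier <> 'USPS' and zone in ('C', 'A')]
ship_id=80: ✗
ship_id=81: ✗
ship_id=82: ✗
ship_id=83: ✓ → 329
ship_id=84: ✗
ship_id=85: ✗
ship_id=86: ✓ → 155
ship_id=87: ✗
ship_id=88: ✗
ship_id=89: ✗
ship_id=90: ✗
usps_sum = 329 + 155 = 484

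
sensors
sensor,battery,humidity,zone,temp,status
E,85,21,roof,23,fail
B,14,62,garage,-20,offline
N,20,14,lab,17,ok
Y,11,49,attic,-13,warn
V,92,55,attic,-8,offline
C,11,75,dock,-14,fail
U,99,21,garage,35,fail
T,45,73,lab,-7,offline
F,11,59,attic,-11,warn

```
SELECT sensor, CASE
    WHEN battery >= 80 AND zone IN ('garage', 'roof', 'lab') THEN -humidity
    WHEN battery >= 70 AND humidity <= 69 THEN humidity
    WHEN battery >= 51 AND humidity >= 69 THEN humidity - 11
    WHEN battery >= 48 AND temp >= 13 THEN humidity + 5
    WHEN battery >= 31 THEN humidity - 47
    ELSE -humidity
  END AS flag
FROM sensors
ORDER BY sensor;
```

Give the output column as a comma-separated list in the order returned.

sensor=B: ELSE → -62
sensor=C: ELSE → -75
sensor=E: battery >= 80 AND zone IN ('garage', 'roof', 'lab') → -21
sensor=F: ELSE → -59
sensor=N: ELSE → -14
sensor=T: battery >= 31 → 26
sensor=U: battery >= 80 AND zone IN ('garage', 'roof', 'lab') → -21
sensor=V: battery >= 70 AND humidity <= 69 → 55
sensor=Y: ELSE → -49

-62, -75, -21, -59, -14, 26, -21, 55, -49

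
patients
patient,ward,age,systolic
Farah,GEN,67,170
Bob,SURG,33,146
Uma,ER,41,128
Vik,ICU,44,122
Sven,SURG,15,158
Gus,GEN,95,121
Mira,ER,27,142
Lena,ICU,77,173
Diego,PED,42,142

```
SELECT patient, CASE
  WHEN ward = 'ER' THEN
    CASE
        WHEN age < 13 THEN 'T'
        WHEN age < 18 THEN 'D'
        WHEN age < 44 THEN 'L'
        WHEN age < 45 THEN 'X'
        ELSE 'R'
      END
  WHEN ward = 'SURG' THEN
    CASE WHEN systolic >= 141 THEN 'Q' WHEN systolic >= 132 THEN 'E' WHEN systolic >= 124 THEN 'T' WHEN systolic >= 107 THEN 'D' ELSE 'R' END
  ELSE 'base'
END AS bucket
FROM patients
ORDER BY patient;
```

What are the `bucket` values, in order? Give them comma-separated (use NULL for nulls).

patient=Bob: ward='SURG' → inner[systolic >= 141] → Q
patient=Diego: ward='PED' → outer ELSE → base
patient=Farah: ward='GEN' → outer ELSE → base
patient=Gus: ward='GEN' → outer ELSE → base
patient=Lena: ward='ICU' → outer ELSE → base
patient=Mira: ward='ER' → inner[age < 44] → L
patient=Sven: ward='SURG' → inner[systolic >= 141] → Q
patient=Uma: ward='ER' → inner[age < 44] → L
patient=Vik: ward='ICU' → outer ELSE → base

Q, base, base, base, base, L, Q, L, base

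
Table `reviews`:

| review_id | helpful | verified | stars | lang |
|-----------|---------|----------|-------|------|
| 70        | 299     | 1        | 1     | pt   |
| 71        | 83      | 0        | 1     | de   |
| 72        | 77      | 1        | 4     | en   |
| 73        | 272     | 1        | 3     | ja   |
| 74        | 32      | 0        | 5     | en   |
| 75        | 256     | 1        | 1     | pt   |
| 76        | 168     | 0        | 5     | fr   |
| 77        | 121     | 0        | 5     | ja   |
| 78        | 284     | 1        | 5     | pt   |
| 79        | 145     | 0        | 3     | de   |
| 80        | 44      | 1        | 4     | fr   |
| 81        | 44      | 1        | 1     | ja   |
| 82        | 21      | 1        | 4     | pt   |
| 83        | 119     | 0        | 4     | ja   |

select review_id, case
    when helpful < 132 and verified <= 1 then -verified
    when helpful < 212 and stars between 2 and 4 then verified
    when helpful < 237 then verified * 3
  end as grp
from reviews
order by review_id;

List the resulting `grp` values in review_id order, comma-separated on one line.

review_id=70: (no match → NULL) → NULL
review_id=71: helpful < 132 and verified <= 1 → 0
review_id=72: helpful < 132 and verified <= 1 → -1
review_id=73: (no match → NULL) → NULL
review_id=74: helpful < 132 and verified <= 1 → 0
review_id=75: (no match → NULL) → NULL
review_id=76: helpful < 237 → 0
review_id=77: helpful < 132 and verified <= 1 → 0
review_id=78: (no match → NULL) → NULL
review_id=79: helpful < 212 and stars between 2 and 4 → 0
review_id=80: helpful < 132 and verified <= 1 → -1
review_id=81: helpful < 132 and verified <= 1 → -1
review_id=82: helpful < 132 and verified <= 1 → -1
review_id=83: helpful < 132 and verified <= 1 → 0

NULL, 0, -1, NULL, 0, NULL, 0, 0, NULL, 0, -1, -1, -1, 0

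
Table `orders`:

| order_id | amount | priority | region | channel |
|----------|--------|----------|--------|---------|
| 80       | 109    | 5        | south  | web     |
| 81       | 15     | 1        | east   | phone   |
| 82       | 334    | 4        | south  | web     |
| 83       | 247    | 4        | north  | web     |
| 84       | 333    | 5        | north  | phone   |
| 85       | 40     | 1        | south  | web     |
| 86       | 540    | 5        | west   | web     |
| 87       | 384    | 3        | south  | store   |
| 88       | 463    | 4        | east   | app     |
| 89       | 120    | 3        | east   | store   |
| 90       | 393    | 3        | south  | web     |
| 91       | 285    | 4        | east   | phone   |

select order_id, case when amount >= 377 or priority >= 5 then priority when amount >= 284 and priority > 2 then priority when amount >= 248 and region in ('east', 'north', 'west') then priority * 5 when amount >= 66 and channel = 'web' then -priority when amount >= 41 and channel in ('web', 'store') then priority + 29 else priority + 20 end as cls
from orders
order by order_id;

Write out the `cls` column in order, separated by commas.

order_id=80: amount >= 377 or priority >= 5 → 5
order_id=81: ELSE → 21
order_id=82: amount >= 284 and priority > 2 → 4
order_id=83: amount >= 66 and channel = 'web' → -4
order_id=84: amount >= 377 or priority >= 5 → 5
order_id=85: ELSE → 21
order_id=86: amount >= 377 or priority >= 5 → 5
order_id=87: amount >= 377 or priority >= 5 → 3
order_id=88: amount >= 377 or priority >= 5 → 4
order_id=89: amount >= 41 and channel in ('web', 'store') → 32
order_id=90: amount >= 377 or priority >= 5 → 3
order_id=91: amount >= 284 and priority > 2 → 4

5, 21, 4, -4, 5, 21, 5, 3, 4, 32, 3, 4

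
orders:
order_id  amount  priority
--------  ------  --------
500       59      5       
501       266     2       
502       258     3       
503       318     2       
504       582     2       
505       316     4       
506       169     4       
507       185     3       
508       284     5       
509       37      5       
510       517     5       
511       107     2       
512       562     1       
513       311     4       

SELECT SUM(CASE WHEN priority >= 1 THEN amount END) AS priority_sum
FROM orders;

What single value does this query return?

order_id=500: ✓ → 59
order_id=501: ✓ → 266
order_id=502: ✓ → 258
order_id=503: ✓ → 318
order_id=504: ✓ → 582
order_id=505: ✓ → 316
order_id=506: ✓ → 169
order_id=507: ✓ → 185
order_id=508: ✓ → 284
order_id=509: ✓ → 37
order_id=510: ✓ → 517
order_id=511: ✓ → 107
order_id=512: ✓ → 562
order_id=513: ✓ → 311
priority_sum = 59 + 266 + 258 + 318 + 582 + 316 + 169 + 185 + 284 + 37 + 517 + 107 + 562 + 311 = 3971

3971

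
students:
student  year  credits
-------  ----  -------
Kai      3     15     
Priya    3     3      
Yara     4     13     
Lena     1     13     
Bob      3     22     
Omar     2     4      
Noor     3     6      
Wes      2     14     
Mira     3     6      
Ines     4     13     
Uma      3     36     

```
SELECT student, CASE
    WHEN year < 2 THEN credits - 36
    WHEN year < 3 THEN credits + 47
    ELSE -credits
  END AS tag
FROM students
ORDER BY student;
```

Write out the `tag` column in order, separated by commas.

-22, -13, -15, -23, -6, -6, 51, -3, -36, 61, -13

student=Bob: ELSE → -22
student=Ines: ELSE → -13
student=Kai: ELSE → -15
student=Lena: year < 2 → -23
student=Mira: ELSE → -6
student=Noor: ELSE → -6
student=Omar: year < 3 → 51
student=Priya: ELSE → -3
student=Uma: ELSE → -36
student=Wes: year < 3 → 61
student=Yara: ELSE → -13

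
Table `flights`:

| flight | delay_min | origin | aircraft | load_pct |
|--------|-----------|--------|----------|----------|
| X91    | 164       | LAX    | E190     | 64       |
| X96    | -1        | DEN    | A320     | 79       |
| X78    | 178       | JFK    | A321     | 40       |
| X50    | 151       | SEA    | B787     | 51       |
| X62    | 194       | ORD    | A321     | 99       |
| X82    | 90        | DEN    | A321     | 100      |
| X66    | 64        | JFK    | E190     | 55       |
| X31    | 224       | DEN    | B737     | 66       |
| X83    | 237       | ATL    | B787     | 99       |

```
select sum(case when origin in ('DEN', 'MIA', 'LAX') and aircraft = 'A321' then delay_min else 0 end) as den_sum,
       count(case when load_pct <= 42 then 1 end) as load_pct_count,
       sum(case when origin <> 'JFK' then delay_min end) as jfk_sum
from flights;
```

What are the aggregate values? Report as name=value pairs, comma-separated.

den_sum=90, load_pct_count=1, jfk_sum=1059

[den_sum: origin in ('DEN', 'MIA', 'LAX') and aircraft = 'A321']
flight=X91: ✗
flight=X96: ✗
flight=X78: ✗
flight=X50: ✗
flight=X62: ✗
flight=X82: ✓ → 90
flight=X66: ✗
flight=X31: ✗
flight=X83: ✗
den_sum = 90
—
[load_pct_count: load_pct <= 42]
flight=X91: ✗
flight=X96: ✗
flight=X78: ✓ → 1
flight=X50: ✗
flight=X62: ✗
flight=X82: ✗
flight=X66: ✗
flight=X31: ✗
flight=X83: ✗
load_pct_count = COUNT(1) = 1
—
[jfk_sum: origin <> 'JFK']
flight=X91: ✓ → 164
flight=X96: ✓ → -1
flight=X78: ✗
flight=X50: ✓ → 151
flight=X62: ✓ → 194
flight=X82: ✓ → 90
flight=X66: ✗
flight=X31: ✓ → 224
flight=X83: ✓ → 237
jfk_sum = 164 + -1 + 151 + 194 + 90 + 224 + 237 = 1059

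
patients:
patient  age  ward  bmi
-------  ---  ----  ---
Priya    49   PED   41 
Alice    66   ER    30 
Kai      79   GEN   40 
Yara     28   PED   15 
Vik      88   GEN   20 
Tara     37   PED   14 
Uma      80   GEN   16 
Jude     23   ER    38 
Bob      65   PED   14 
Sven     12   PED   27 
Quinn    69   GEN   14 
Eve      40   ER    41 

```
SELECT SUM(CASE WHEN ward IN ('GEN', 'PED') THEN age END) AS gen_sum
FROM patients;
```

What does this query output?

507

patient=Priya: ✓ → 49
patient=Alice: ✗
patient=Kai: ✓ → 79
patient=Yara: ✓ → 28
patient=Vik: ✓ → 88
patient=Tara: ✓ → 37
patient=Uma: ✓ → 80
patient=Jude: ✗
patient=Bob: ✓ → 65
patient=Sven: ✓ → 12
patient=Quinn: ✓ → 69
patient=Eve: ✗
gen_sum = 49 + 79 + 28 + 88 + 37 + 80 + 65 + 12 + 69 = 507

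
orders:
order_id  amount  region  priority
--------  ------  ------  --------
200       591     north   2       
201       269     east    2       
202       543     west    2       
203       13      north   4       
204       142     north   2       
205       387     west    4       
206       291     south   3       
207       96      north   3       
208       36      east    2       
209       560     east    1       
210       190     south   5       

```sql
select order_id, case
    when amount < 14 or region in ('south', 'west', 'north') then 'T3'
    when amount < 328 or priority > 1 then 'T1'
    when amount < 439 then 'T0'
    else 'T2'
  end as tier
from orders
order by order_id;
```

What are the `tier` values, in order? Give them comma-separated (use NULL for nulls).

order_id=200: amount < 14 or region in ('south', 'west', 'north') → T3
order_id=201: amount < 328 or priority > 1 → T1
order_id=202: amount < 14 or region in ('south', 'west', 'north') → T3
order_id=203: amount < 14 or region in ('south', 'west', 'north') → T3
order_id=204: amount < 14 or region in ('south', 'west', 'north') → T3
order_id=205: amount < 14 or region in ('south', 'west', 'north') → T3
order_id=206: amount < 14 or region in ('south', 'west', 'north') → T3
order_id=207: amount < 14 or region in ('south', 'west', 'north') → T3
order_id=208: amount < 328 or priority > 1 → T1
order_id=209: ELSE → T2
order_id=210: amount < 14 or region in ('south', 'west', 'north') → T3

T3, T1, T3, T3, T3, T3, T3, T3, T1, T2, T3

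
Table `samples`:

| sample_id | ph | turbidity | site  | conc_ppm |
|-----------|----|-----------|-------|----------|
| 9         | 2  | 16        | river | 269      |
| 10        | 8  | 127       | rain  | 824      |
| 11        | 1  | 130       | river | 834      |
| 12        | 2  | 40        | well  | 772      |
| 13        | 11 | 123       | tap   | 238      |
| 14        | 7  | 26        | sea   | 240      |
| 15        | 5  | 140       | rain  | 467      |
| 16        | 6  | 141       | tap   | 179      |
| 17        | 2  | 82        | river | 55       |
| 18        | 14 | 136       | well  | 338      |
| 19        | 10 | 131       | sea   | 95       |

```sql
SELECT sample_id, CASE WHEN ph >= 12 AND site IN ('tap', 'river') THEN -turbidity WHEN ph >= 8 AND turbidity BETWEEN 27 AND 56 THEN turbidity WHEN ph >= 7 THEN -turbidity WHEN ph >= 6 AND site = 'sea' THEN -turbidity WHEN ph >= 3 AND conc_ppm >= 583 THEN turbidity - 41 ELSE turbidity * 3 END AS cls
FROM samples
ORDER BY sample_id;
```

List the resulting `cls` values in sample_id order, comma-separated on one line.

sample_id=9: ELSE → 48
sample_id=10: ph >= 7 → -127
sample_id=11: ELSE → 390
sample_id=12: ELSE → 120
sample_id=13: ph >= 7 → -123
sample_id=14: ph >= 7 → -26
sample_id=15: ELSE → 420
sample_id=16: ELSE → 423
sample_id=17: ELSE → 246
sample_id=18: ph >= 7 → -136
sample_id=19: ph >= 7 → -131

48, -127, 390, 120, -123, -26, 420, 423, 246, -136, -131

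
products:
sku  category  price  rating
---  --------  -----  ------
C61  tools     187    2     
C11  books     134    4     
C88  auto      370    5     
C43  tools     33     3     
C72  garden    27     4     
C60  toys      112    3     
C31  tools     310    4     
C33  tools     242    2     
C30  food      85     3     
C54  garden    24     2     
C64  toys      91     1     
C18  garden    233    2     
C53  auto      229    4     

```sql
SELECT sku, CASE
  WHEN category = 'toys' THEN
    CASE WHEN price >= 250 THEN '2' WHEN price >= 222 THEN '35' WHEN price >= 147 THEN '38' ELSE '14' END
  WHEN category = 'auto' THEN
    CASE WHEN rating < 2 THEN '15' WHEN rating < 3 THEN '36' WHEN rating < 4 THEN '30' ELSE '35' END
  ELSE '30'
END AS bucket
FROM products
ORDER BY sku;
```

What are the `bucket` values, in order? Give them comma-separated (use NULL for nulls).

30, 30, 30, 30, 30, 30, 35, 30, 14, 30, 14, 30, 35

sku=C11: category='books' → outer ELSE → 30
sku=C18: category='garden' → outer ELSE → 30
sku=C30: category='food' → outer ELSE → 30
sku=C31: category='tools' → outer ELSE → 30
sku=C33: category='tools' → outer ELSE → 30
sku=C43: category='tools' → outer ELSE → 30
sku=C53: category='auto' → inner[ELSE] → 35
sku=C54: category='garden' → outer ELSE → 30
sku=C60: category='toys' → inner[ELSE] → 14
sku=C61: category='tools' → outer ELSE → 30
sku=C64: category='toys' → inner[ELSE] → 14
sku=C72: category='garden' → outer ELSE → 30
sku=C88: category='auto' → inner[ELSE] → 35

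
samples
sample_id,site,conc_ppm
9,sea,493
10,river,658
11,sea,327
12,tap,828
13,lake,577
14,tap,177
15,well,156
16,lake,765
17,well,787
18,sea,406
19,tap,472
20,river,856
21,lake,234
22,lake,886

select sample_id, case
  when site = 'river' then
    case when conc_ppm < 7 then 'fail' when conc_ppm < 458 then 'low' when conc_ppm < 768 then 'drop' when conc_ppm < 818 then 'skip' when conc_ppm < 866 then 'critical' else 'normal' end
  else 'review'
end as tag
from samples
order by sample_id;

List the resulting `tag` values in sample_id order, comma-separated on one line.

review, drop, review, review, review, review, review, review, review, review, review, critical, review, review

sample_id=9: site='sea' → outer ELSE → review
sample_id=10: site='river' → inner[conc_ppm < 768] → drop
sample_id=11: site='sea' → outer ELSE → review
sample_id=12: site='tap' → outer ELSE → review
sample_id=13: site='lake' → outer ELSE → review
sample_id=14: site='tap' → outer ELSE → review
sample_id=15: site='well' → outer ELSE → review
sample_id=16: site='lake' → outer ELSE → review
sample_id=17: site='well' → outer ELSE → review
sample_id=18: site='sea' → outer ELSE → review
sample_id=19: site='tap' → outer ELSE → review
sample_id=20: site='river' → inner[conc_ppm < 866] → critical
sample_id=21: site='lake' → outer ELSE → review
sample_id=22: site='lake' → outer ELSE → review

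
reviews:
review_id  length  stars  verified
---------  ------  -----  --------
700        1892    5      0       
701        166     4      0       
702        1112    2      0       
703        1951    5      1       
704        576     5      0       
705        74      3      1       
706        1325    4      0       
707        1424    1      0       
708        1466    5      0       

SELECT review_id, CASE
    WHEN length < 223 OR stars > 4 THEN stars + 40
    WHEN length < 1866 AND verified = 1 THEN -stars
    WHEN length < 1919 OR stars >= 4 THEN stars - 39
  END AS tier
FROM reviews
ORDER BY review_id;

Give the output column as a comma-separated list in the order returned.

review_id=700: length < 223 OR stars > 4 → 45
review_id=701: length < 223 OR stars > 4 → 44
review_id=702: length < 1919 OR stars >= 4 → -37
review_id=703: length < 223 OR stars > 4 → 45
review_id=704: length < 223 OR stars > 4 → 45
review_id=705: length < 223 OR stars > 4 → 43
review_id=706: length < 1919 OR stars >= 4 → -35
review_id=707: length < 1919 OR stars >= 4 → -38
review_id=708: length < 223 OR stars > 4 → 45

45, 44, -37, 45, 45, 43, -35, -38, 45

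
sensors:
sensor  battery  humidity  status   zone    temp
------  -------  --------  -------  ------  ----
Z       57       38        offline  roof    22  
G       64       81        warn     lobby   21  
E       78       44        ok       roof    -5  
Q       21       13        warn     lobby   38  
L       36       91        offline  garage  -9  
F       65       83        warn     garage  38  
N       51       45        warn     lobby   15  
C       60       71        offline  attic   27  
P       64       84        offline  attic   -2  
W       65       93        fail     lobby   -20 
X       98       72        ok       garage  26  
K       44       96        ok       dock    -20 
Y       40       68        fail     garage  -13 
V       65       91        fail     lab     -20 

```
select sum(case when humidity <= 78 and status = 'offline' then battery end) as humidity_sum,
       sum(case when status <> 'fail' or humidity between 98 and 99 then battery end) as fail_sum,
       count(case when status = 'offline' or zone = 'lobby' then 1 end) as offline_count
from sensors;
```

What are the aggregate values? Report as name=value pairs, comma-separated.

humidity_sum=117, fail_sum=638, offline_count=8

[humidity_sum: humidity <= 78 and status = 'offline']
sensor=Z: ✓ → 57
sensor=G: ✗
sensor=E: ✗
sensor=Q: ✗
sensor=L: ✗
sensor=F: ✗
sensor=N: ✗
sensor=C: ✓ → 60
sensor=P: ✗
sensor=W: ✗
sensor=X: ✗
sensor=K: ✗
sensor=Y: ✗
sensor=V: ✗
humidity_sum = 57 + 60 = 117
—
[fail_sum: status <> 'fail' or humidity between 98 and 99]
sensor=Z: ✓ → 57
sensor=G: ✓ → 64
sensor=E: ✓ → 78
sensor=Q: ✓ → 21
sensor=L: ✓ → 36
sensor=F: ✓ → 65
sensor=N: ✓ → 51
sensor=C: ✓ → 60
sensor=P: ✓ → 64
sensor=W: ✗
sensor=X: ✓ → 98
sensor=K: ✓ → 44
sensor=Y: ✗
sensor=V: ✗
fail_sum = 57 + 64 + 78 + 21 + 36 + 65 + 51 + 60 + 64 + 98 + 44 = 638
—
[offline_count: status = 'offline' or zone = 'lobby']
sensor=Z: ✓ → 1
sensor=G: ✓ → 1
sensor=E: ✗
sensor=Q: ✓ → 1
sensor=L: ✓ → 1
sensor=F: ✗
sensor=N: ✓ → 1
sensor=C: ✓ → 1
sensor=P: ✓ → 1
sensor=W: ✓ → 1
sensor=X: ✗
sensor=K: ✗
sensor=Y: ✗
sensor=V: ✗
offline_count = COUNT(1, 1, 1, 1, 1, 1, 1, 1) = 8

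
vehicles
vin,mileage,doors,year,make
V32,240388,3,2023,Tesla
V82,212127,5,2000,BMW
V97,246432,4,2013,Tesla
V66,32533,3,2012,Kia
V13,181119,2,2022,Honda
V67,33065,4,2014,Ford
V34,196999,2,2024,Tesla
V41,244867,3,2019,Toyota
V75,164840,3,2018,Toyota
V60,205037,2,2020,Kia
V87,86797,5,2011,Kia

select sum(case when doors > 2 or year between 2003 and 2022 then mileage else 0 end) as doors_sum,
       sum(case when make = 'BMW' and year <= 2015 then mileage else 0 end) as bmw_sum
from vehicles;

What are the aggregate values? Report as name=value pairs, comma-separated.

[doors_sum: doors > 2 or year between 2003 and 2022]
vin=V32: ✓ → 240388
vin=V82: ✓ → 212127
vin=V97: ✓ → 246432
vin=V66: ✓ → 32533
vin=V13: ✓ → 181119
vin=V67: ✓ → 33065
vin=V34: ✗
vin=V41: ✓ → 244867
vin=V75: ✓ → 164840
vin=V60: ✓ → 205037
vin=V87: ✓ → 86797
doors_sum = 240388 + 212127 + 246432 + 32533 + 181119 + 33065 + 244867 + 164840 + 205037 + 86797 = 1647205
—
[bmw_sum: make = 'BMW' and year <= 2015]
vin=V32: ✗
vin=V82: ✓ → 212127
vin=V97: ✗
vin=V66: ✗
vin=V13: ✗
vin=V67: ✗
vin=V34: ✗
vin=V41: ✗
vin=V75: ✗
vin=V60: ✗
vin=V87: ✗
bmw_sum = 212127

doors_sum=1647205, bmw_sum=212127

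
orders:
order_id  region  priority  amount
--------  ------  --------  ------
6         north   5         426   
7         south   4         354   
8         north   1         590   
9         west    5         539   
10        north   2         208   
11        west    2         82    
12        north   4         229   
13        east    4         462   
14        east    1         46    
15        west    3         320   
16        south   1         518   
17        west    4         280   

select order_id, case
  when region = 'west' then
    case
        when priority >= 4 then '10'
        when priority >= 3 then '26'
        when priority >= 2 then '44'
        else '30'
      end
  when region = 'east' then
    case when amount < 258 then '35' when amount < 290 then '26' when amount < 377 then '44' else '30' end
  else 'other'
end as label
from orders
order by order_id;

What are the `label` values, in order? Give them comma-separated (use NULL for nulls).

other, other, other, 10, other, 44, other, 30, 35, 26, other, 10

order_id=6: region='north' → outer ELSE → other
order_id=7: region='south' → outer ELSE → other
order_id=8: region='north' → outer ELSE → other
order_id=9: region='west' → inner[priority >= 4] → 10
order_id=10: region='north' → outer ELSE → other
order_id=11: region='west' → inner[priority >= 2] → 44
order_id=12: region='north' → outer ELSE → other
order_id=13: region='east' → inner[ELSE] → 30
order_id=14: region='east' → inner[amount < 258] → 35
order_id=15: region='west' → inner[priority >= 3] → 26
order_id=16: region='south' → outer ELSE → other
order_id=17: region='west' → inner[priority >= 4] → 10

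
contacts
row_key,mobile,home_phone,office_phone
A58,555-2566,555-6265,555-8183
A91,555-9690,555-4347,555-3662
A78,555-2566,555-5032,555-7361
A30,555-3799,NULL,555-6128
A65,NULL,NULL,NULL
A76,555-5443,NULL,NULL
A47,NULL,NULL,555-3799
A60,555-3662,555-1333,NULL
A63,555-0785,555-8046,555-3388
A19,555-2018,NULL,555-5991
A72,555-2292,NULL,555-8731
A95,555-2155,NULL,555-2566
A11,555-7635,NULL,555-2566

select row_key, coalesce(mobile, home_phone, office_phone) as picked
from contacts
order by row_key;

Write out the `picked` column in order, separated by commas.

row_key=A11: mobile=555-7635 → 555-7635
row_key=A19: mobile=555-2018 → 555-2018
row_key=A30: mobile=555-3799 → 555-3799
row_key=A47: mobile=NULL, home_phone=NULL, office_phone=555-3799 → 555-3799
row_key=A58: mobile=555-2566 → 555-2566
row_key=A60: mobile=555-3662 → 555-3662
row_key=A63: mobile=555-0785 → 555-0785
row_key=A65: mobile=NULL, home_phone=NULL, office_phone=NULL (all NULL) → NULL
row_key=A72: mobile=555-2292 → 555-2292
row_key=A76: mobile=555-5443 → 555-5443
row_key=A78: mobile=555-2566 → 555-2566
row_key=A91: mobile=555-9690 → 555-9690
row_key=A95: mobile=555-2155 → 555-2155

555-7635, 555-2018, 555-3799, 555-3799, 555-2566, 555-3662, 555-0785, NULL, 555-2292, 555-5443, 555-2566, 555-9690, 555-2155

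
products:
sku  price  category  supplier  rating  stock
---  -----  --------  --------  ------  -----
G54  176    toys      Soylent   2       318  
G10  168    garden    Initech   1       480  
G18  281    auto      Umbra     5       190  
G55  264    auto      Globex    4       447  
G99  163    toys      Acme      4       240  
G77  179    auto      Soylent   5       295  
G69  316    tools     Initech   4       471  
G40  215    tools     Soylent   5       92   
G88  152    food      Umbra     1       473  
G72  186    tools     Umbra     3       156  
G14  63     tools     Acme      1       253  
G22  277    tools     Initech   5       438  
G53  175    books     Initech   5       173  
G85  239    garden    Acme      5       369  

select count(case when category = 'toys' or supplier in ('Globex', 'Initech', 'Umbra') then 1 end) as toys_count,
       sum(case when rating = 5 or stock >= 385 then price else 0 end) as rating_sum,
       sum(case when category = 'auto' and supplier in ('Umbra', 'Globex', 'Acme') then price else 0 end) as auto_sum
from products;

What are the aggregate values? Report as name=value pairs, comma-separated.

[toys_count: category = 'toys' or supplier in ('Globex', 'Initech', 'Umbra')]
sku=G54: ✓ → 1
sku=G10: ✓ → 1
sku=G18: ✓ → 1
sku=G55: ✓ → 1
sku=G99: ✓ → 1
sku=G77: ✗
sku=G69: ✓ → 1
sku=G40: ✗
sku=G88: ✓ → 1
sku=G72: ✓ → 1
sku=G14: ✗
sku=G22: ✓ → 1
sku=G53: ✓ → 1
sku=G85: ✗
toys_count = COUNT(1, 1, 1, 1, 1, 1, 1, 1, 1, 1) = 10
—
[rating_sum: rating = 5 or stock >= 385]
sku=G54: ✗
sku=G10: ✓ → 168
sku=G18: ✓ → 281
sku=G55: ✓ → 264
sku=G99: ✗
sku=G77: ✓ → 179
sku=G69: ✓ → 316
sku=G40: ✓ → 215
sku=G88: ✓ → 152
sku=G72: ✗
sku=G14: ✗
sku=G22: ✓ → 277
sku=G53: ✓ → 175
sku=G85: ✓ → 239
rating_sum = 168 + 281 + 264 + 179 + 316 + 215 + 152 + 277 + 175 + 239 = 2266
—
[auto_sum: category = 'auto' and supplier in ('Umbra', 'Globex', 'Acme')]
sku=G54: ✗
sku=G10: ✗
sku=G18: ✓ → 281
sku=G55: ✓ → 264
sku=G99: ✗
sku=G77: ✗
sku=G69: ✗
sku=G40: ✗
sku=G88: ✗
sku=G72: ✗
sku=G14: ✗
sku=G22: ✗
sku=G53: ✗
sku=G85: ✗
auto_sum = 281 + 264 = 545

toys_count=10, rating_sum=2266, auto_sum=545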